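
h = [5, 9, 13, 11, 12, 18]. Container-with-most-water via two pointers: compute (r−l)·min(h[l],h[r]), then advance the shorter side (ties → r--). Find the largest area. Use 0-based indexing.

[0,5] min(5,18)*5=25 best=25 * → l++
[1,5] min(9,18)*4=36 best=36 * → l++
[2,5] min(13,18)*3=39 best=39 * → l++
[3,5] min(11,18)*2=22 best=39 → l++
[4,5] min(12,18)*1=12 best=39 → l++

max area = 39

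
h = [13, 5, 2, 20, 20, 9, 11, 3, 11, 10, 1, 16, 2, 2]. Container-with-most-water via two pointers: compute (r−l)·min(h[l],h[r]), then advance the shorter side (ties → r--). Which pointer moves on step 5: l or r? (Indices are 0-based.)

l

l=0 r=13: min(13,2)*13=26 best=26 *, r--
l=0 r=12: min(13,2)*12=24 best=26, r--
l=0 r=11: min(13,16)*11=143 best=143 *, l++
l=1 r=11: min(5,16)*10=50 best=143, l++
l=2 r=11: min(2,16)*9=18 best=143, l++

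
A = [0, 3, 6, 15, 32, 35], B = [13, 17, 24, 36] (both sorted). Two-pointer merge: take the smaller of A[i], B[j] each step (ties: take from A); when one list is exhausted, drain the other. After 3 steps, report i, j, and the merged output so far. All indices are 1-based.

i=4, j=1, merged so far=[0, 3, 6]

[i=1,j=1] A[i]=0<=B[j]=13 take 0 → i++
[i=2,j=1] A[i]=3<=B[j]=13 take 3 → i++
[i=3,j=1] A[i]=6<=B[j]=13 take 6 → i++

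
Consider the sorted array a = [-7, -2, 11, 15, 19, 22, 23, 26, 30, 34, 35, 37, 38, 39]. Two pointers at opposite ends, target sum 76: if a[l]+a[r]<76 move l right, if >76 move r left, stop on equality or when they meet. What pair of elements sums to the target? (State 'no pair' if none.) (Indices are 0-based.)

[0,13] -7+39=32 <76 → l++
[1,13] -2+39=37 <76 → l++
[2,13] 11+39=50 <76 → l++
[3,13] 15+39=54 <76 → l++
[4,13] 19+39=58 <76 → l++
[5,13] 22+39=61 <76 → l++
[6,13] 23+39=62 <76 → l++
[7,13] 26+39=65 <76 → l++
[8,13] 30+39=69 <76 → l++
[9,13] 34+39=73 <76 → l++
[10,13] 35+39=74 <76 → l++
[11,13] 37+39=76 → found

(37, 39)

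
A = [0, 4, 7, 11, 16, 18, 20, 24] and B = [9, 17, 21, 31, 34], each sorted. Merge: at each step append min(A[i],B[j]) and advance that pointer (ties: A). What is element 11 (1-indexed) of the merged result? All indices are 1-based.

merged[11] = 24

i=1 j=1: A[i]=0<=B[j]=9 take 0, i++
i=2 j=1: A[i]=4<=B[j]=9 take 4, i++
i=3 j=1: A[i]=7<=B[j]=9 take 7, i++
i=4 j=1: A[i]=11>B[j]=9 take 9, j++
i=4 j=2: A[i]=11<=B[j]=17 take 11, i++
i=5 j=2: A[i]=16<=B[j]=17 take 16, i++
i=6 j=2: A[i]=18>B[j]=17 take 17, j++
i=6 j=3: A[i]=18<=B[j]=21 take 18, i++
i=7 j=3: A[i]=20<=B[j]=21 take 20, i++
i=8 j=3: A[i]=24>B[j]=21 take 21, j++
i=8 j=4: A[i]=24<=B[j]=31 take 24, i++
i=9 j=4: A done, take B[j]=31, j++
i=9 j=5: A done, take B[j]=34, j++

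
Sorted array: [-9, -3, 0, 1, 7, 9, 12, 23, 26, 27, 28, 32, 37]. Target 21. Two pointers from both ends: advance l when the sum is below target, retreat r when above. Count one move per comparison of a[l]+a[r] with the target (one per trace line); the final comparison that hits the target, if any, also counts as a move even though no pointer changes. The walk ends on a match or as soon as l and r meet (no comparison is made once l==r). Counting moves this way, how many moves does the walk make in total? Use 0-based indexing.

12 moves

l=0 r=12: -9+37=28 >21, r--
l=0 r=11: -9+32=23 >21, r--
l=0 r=10: -9+28=19 <21, l++
l=1 r=10: -3+28=25 >21, r--
l=1 r=9: -3+27=24 >21, r--
l=1 r=8: -3+26=23 >21, r--
l=1 r=7: -3+23=20 <21, l++
l=2 r=7: 0+23=23 >21, r--
l=2 r=6: 0+12=12 <21, l++
l=3 r=6: 1+12=13 <21, l++
l=4 r=6: 7+12=19 <21, l++
l=5 r=6: 9+12=21, found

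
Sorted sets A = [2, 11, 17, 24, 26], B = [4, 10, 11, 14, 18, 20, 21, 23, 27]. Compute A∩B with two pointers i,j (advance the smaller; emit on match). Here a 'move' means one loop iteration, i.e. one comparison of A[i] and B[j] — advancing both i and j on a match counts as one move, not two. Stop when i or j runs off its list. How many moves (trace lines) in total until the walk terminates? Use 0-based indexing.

12 moves

[i=0,j=0] 2<4 → i++
[i=1,j=0] 11>4 → j++
[i=1,j=1] 11>10 → j++
[i=1,j=2] 11==11 emit → i++,j++
[i=2,j=3] 17>14 → j++
[i=2,j=4] 17<18 → i++
[i=3,j=4] 24>18 → j++
[i=3,j=5] 24>20 → j++
[i=3,j=6] 24>21 → j++
[i=3,j=7] 24>23 → j++
[i=3,j=8] 24<27 → i++
[i=4,j=8] 26<27 → i++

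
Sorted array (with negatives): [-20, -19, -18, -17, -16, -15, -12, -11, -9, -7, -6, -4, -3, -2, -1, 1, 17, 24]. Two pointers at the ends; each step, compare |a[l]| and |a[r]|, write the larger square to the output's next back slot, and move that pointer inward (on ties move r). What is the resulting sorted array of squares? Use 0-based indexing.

[1, 1, 4, 9, 16, 36, 49, 81, 121, 144, 225, 256, 289, 289, 324, 361, 400, 576]

[0,17] |-20|<=|24| out[17]=576 → r--
[0,16] |-20|>|17| out[16]=400 → l++
[1,16] |-19|>|17| out[15]=361 → l++
[2,16] |-18|>|17| out[14]=324 → l++
[3,16] |-17|<=|17| out[13]=289 → r--
[3,15] |-17|>|1| out[12]=289 → l++
[4,15] |-16|>|1| out[11]=256 → l++
[5,15] |-15|>|1| out[10]=225 → l++
[6,15] |-12|>|1| out[9]=144 → l++
[7,15] |-11|>|1| out[8]=121 → l++
[8,15] |-9|>|1| out[7]=81 → l++
[9,15] |-7|>|1| out[6]=49 → l++
[10,15] |-6|>|1| out[5]=36 → l++
[11,15] |-4|>|1| out[4]=16 → l++
[12,15] |-3|>|1| out[3]=9 → l++
[13,15] |-2|>|1| out[2]=4 → l++
[14,15] |-1|<=|1| out[1]=1 → r--
[14,14] |-1|<=|-1| out[0]=1 → r--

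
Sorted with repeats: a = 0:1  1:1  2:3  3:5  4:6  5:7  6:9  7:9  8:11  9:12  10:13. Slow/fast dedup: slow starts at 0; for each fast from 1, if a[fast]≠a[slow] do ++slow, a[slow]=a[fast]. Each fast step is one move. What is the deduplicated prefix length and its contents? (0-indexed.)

slow=0 fast=1: a[fast]=1=a[slow] dup, fast++
slow=0 fast=2: a[fast]=3≠a[slow]=1 write a[1]=3, slow++,fast++
slow=1 fast=3: a[fast]=5≠a[slow]=3 write a[2]=5, slow++,fast++
slow=2 fast=4: a[fast]=6≠a[slow]=5 write a[3]=6, slow++,fast++
slow=3 fast=5: a[fast]=7≠a[slow]=6 write a[4]=7, slow++,fast++
slow=4 fast=6: a[fast]=9≠a[slow]=7 write a[5]=9, slow++,fast++
slow=5 fast=7: a[fast]=9=a[slow] dup, fast++
slow=5 fast=8: a[fast]=11≠a[slow]=9 write a[6]=11, slow++,fast++
slow=6 fast=9: a[fast]=12≠a[slow]=11 write a[7]=12, slow++,fast++
slow=7 fast=10: a[fast]=13≠a[slow]=12 write a[8]=13, slow++,fast++

length 9; prefix = [1, 3, 5, 6, 7, 9, 11, 12, 13]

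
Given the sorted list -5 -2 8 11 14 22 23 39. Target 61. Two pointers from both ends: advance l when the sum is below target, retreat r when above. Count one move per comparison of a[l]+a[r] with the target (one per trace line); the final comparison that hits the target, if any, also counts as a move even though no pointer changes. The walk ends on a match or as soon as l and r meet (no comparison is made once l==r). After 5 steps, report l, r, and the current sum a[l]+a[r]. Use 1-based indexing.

l=1 r=8: -5+39=34 <61, l++
l=2 r=8: -2+39=37 <61, l++
l=3 r=8: 8+39=47 <61, l++
l=4 r=8: 11+39=50 <61, l++
l=5 r=8: 14+39=53 <61, l++

l=6, r=8, sum=61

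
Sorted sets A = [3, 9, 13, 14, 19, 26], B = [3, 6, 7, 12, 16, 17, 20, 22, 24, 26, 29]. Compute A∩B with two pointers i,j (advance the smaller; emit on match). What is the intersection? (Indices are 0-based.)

i=0 j=0: 3==3 emit, i++,j++
i=1 j=1: 9>6, j++
i=1 j=2: 9>7, j++
i=1 j=3: 9<12, i++
i=2 j=3: 13>12, j++
i=2 j=4: 13<16, i++
i=3 j=4: 14<16, i++
i=4 j=4: 19>16, j++
i=4 j=5: 19>17, j++
i=4 j=6: 19<20, i++
i=5 j=6: 26>20, j++
i=5 j=7: 26>22, j++
i=5 j=8: 26>24, j++
i=5 j=9: 26==26 emit, i++,j++

intersection = [3, 26]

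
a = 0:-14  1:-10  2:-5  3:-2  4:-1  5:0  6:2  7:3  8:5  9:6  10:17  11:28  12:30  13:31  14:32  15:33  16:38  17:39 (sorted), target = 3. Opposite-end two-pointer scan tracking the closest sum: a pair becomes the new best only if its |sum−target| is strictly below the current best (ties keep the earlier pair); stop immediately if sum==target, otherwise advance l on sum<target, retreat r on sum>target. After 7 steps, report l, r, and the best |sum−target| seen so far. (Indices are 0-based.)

l=0, r=10, best |Δ|=11

l=0 r=17: -14+39=25 d=22 *, r--
l=0 r=16: -14+38=24 d=21 *, r--
l=0 r=15: -14+33=19 d=16 *, r--
l=0 r=14: -14+32=18 d=15 *, r--
l=0 r=13: -14+31=17 d=14 *, r--
l=0 r=12: -14+30=16 d=13 *, r--
l=0 r=11: -14+28=14 d=11 *, r--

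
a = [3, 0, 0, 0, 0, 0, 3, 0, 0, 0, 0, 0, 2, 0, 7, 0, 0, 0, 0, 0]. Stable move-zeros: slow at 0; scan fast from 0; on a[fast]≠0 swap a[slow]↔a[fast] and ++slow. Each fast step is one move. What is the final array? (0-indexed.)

[3, 3, 2, 7, 0, 0, 0, 0, 0, 0, 0, 0, 0, 0, 0, 0, 0, 0, 0, 0]

slow=0 fast=0: a[fast]=3≠0 swap→a[0]=3, slow++,fast++
slow=1 fast=1: a[fast]=0, fast++
slow=1 fast=2: a[fast]=0, fast++
slow=1 fast=3: a[fast]=0, fast++
slow=1 fast=4: a[fast]=0, fast++
slow=1 fast=5: a[fast]=0, fast++
slow=1 fast=6: a[fast]=3≠0 swap→a[1]=3, slow++,fast++
slow=2 fast=7: a[fast]=0, fast++
slow=2 fast=8: a[fast]=0, fast++
slow=2 fast=9: a[fast]=0, fast++
slow=2 fast=10: a[fast]=0, fast++
slow=2 fast=11: a[fast]=0, fast++
slow=2 fast=12: a[fast]=2≠0 swap→a[2]=2, slow++,fast++
slow=3 fast=13: a[fast]=0, fast++
slow=3 fast=14: a[fast]=7≠0 swap→a[3]=7, slow++,fast++
slow=4 fast=15: a[fast]=0, fast++
slow=4 fast=16: a[fast]=0, fast++
slow=4 fast=17: a[fast]=0, fast++
slow=4 fast=18: a[fast]=0, fast++
slow=4 fast=19: a[fast]=0, fast++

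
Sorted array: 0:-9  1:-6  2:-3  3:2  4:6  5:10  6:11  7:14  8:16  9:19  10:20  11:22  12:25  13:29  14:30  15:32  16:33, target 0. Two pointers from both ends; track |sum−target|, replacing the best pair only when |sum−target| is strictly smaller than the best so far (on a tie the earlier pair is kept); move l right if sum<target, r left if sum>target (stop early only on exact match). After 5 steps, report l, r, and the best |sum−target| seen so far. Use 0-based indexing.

[0,16] -9+33=24 d=24 * → r--
[0,15] -9+32=23 d=23 * → r--
[0,14] -9+30=21 d=21 * → r--
[0,13] -9+29=20 d=20 * → r--
[0,12] -9+25=16 d=16 * → r--

l=0, r=11, best |Δ|=16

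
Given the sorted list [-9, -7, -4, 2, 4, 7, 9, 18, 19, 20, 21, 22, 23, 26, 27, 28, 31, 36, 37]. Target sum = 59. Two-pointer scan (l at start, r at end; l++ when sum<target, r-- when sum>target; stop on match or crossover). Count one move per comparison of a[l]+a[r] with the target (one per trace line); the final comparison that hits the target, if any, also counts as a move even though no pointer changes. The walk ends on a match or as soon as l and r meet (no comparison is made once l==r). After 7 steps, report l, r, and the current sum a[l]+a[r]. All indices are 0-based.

l=0 r=18: -9+37=28 <59, l++
l=1 r=18: -7+37=30 <59, l++
l=2 r=18: -4+37=33 <59, l++
l=3 r=18: 2+37=39 <59, l++
l=4 r=18: 4+37=41 <59, l++
l=5 r=18: 7+37=44 <59, l++
l=6 r=18: 9+37=46 <59, l++

l=7, r=18, sum=55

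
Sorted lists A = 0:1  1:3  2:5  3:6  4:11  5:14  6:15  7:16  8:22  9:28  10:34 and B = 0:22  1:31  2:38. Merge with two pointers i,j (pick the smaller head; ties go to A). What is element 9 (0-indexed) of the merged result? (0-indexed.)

merged[9] = 22

[i=0,j=0] A[i]=1<=B[j]=22 take 1 → i++
[i=1,j=0] A[i]=3<=B[j]=22 take 3 → i++
[i=2,j=0] A[i]=5<=B[j]=22 take 5 → i++
[i=3,j=0] A[i]=6<=B[j]=22 take 6 → i++
[i=4,j=0] A[i]=11<=B[j]=22 take 11 → i++
[i=5,j=0] A[i]=14<=B[j]=22 take 14 → i++
[i=6,j=0] A[i]=15<=B[j]=22 take 15 → i++
[i=7,j=0] A[i]=16<=B[j]=22 take 16 → i++
[i=8,j=0] A[i]=22<=B[j]=22 take 22 → i++
[i=9,j=0] A[i]=28>B[j]=22 take 22 → j++
[i=9,j=1] A[i]=28<=B[j]=31 take 28 → i++
[i=10,j=1] A[i]=34>B[j]=31 take 31 → j++
[i=10,j=2] A[i]=34<=B[j]=38 take 34 → i++
[i=11,j=2] A done, take B[j]=38 → j++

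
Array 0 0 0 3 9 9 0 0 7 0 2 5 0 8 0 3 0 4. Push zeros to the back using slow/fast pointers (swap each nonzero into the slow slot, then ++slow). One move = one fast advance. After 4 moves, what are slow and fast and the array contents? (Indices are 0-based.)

slow=1, fast=4, a=[3, 0, 0, 0, 9, 9, 0, 0, 7, 0, 2, 5, 0, 8, 0, 3, 0, 4]

slow=0 fast=0: a[fast]=0, fast++
slow=0 fast=1: a[fast]=0, fast++
slow=0 fast=2: a[fast]=0, fast++
slow=0 fast=3: a[fast]=3≠0 swap→a[0]=3, slow++,fast++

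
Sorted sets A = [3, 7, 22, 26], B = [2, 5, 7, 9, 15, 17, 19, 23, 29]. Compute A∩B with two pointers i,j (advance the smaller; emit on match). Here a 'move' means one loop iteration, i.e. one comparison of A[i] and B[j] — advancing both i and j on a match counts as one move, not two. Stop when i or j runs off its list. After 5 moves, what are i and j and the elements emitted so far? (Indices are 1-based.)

i=3, j=5, emitted=[7]

i=1 j=1: 3>2, j++
i=1 j=2: 3<5, i++
i=2 j=2: 7>5, j++
i=2 j=3: 7==7 emit, i++,j++
i=3 j=4: 22>9, j++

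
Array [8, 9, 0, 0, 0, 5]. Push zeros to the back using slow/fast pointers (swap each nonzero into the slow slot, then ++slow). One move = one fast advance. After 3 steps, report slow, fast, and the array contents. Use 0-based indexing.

slow=2, fast=3, a=[8, 9, 0, 0, 0, 5]

slow=0 fast=0: a[fast]=8≠0 swap→a[0]=8, slow++,fast++
slow=1 fast=1: a[fast]=9≠0 swap→a[1]=9, slow++,fast++
slow=2 fast=2: a[fast]=0, fast++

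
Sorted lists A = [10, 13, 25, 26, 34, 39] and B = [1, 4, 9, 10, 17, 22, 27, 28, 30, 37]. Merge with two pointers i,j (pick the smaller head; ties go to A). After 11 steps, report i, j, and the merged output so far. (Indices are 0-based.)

[i=0,j=0] A[i]=10>B[j]=1 take 1 → j++
[i=0,j=1] A[i]=10>B[j]=4 take 4 → j++
[i=0,j=2] A[i]=10>B[j]=9 take 9 → j++
[i=0,j=3] A[i]=10<=B[j]=10 take 10 → i++
[i=1,j=3] A[i]=13>B[j]=10 take 10 → j++
[i=1,j=4] A[i]=13<=B[j]=17 take 13 → i++
[i=2,j=4] A[i]=25>B[j]=17 take 17 → j++
[i=2,j=5] A[i]=25>B[j]=22 take 22 → j++
[i=2,j=6] A[i]=25<=B[j]=27 take 25 → i++
[i=3,j=6] A[i]=26<=B[j]=27 take 26 → i++
[i=4,j=6] A[i]=34>B[j]=27 take 27 → j++

i=4, j=7, merged so far=[1, 4, 9, 10, 10, 13, 17, 22, 25, 26, 27]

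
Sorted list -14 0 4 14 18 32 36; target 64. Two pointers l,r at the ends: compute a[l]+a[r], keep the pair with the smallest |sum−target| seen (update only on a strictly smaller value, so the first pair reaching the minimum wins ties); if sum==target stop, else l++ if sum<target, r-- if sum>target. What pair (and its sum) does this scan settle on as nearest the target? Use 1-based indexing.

pair (32, 36) with sum 68 (|Δ|=4)

[1,7] -14+36=22 d=42 * → l++
[2,7] 0+36=36 d=28 * → l++
[3,7] 4+36=40 d=24 * → l++
[4,7] 14+36=50 d=14 * → l++
[5,7] 18+36=54 d=10 * → l++
[6,7] 32+36=68 d=4 * → r--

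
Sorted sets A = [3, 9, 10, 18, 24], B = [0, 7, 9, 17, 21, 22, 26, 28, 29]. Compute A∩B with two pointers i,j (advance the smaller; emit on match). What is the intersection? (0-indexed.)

intersection = [9]

[i=0,j=0] 3>0 → j++
[i=0,j=1] 3<7 → i++
[i=1,j=1] 9>7 → j++
[i=1,j=2] 9==9 emit → i++,j++
[i=2,j=3] 10<17 → i++
[i=3,j=3] 18>17 → j++
[i=3,j=4] 18<21 → i++
[i=4,j=4] 24>21 → j++
[i=4,j=5] 24>22 → j++
[i=4,j=6] 24<26 → i++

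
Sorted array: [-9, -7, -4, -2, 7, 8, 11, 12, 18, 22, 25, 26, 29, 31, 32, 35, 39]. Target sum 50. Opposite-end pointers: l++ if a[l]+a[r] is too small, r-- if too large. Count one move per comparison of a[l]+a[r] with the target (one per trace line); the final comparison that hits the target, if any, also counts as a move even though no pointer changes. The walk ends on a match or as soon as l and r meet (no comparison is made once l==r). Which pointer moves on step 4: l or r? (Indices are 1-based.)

l

[1,17] -9+39=30 <50 → l++
[2,17] -7+39=32 <50 → l++
[3,17] -4+39=35 <50 → l++
[4,17] -2+39=37 <50 → l++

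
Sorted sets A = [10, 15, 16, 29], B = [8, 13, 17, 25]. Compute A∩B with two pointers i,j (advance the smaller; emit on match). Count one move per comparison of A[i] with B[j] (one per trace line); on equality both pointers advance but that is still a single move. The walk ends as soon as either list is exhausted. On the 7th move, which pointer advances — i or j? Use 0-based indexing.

j

[i=0,j=0] 10>8 → j++
[i=0,j=1] 10<13 → i++
[i=1,j=1] 15>13 → j++
[i=1,j=2] 15<17 → i++
[i=2,j=2] 16<17 → i++
[i=3,j=2] 29>17 → j++
[i=3,j=3] 29>25 → j++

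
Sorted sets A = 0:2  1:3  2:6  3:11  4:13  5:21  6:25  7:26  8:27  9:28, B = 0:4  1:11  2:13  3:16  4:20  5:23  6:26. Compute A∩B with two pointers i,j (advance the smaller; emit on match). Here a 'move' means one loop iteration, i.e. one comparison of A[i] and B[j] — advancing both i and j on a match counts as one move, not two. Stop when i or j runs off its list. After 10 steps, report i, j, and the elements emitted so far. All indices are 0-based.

[i=0,j=0] 2<4 → i++
[i=1,j=0] 3<4 → i++
[i=2,j=0] 6>4 → j++
[i=2,j=1] 6<11 → i++
[i=3,j=1] 11==11 emit → i++,j++
[i=4,j=2] 13==13 emit → i++,j++
[i=5,j=3] 21>16 → j++
[i=5,j=4] 21>20 → j++
[i=5,j=5] 21<23 → i++
[i=6,j=5] 25>23 → j++

i=6, j=6, emitted=[11, 13]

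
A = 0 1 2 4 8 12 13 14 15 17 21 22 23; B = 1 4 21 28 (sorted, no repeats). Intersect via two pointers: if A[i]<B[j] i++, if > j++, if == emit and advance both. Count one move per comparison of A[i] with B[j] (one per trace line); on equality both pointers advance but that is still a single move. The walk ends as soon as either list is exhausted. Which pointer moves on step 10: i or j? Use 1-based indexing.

i

i=1 j=1: 0<1, i++
i=2 j=1: 1==1 emit, i++,j++
i=3 j=2: 2<4, i++
i=4 j=2: 4==4 emit, i++,j++
i=5 j=3: 8<21, i++
i=6 j=3: 12<21, i++
i=7 j=3: 13<21, i++
i=8 j=3: 14<21, i++
i=9 j=3: 15<21, i++
i=10 j=3: 17<21, i++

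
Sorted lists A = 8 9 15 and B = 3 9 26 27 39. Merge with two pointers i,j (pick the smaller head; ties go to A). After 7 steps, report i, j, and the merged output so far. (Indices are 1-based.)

i=1 j=1: A[i]=8>B[j]=3 take 3, j++
i=1 j=2: A[i]=8<=B[j]=9 take 8, i++
i=2 j=2: A[i]=9<=B[j]=9 take 9, i++
i=3 j=2: A[i]=15>B[j]=9 take 9, j++
i=3 j=3: A[i]=15<=B[j]=26 take 15, i++
i=4 j=3: A done, take B[j]=26, j++
i=4 j=4: A done, take B[j]=27, j++

i=4, j=5, merged so far=[3, 8, 9, 9, 15, 26, 27]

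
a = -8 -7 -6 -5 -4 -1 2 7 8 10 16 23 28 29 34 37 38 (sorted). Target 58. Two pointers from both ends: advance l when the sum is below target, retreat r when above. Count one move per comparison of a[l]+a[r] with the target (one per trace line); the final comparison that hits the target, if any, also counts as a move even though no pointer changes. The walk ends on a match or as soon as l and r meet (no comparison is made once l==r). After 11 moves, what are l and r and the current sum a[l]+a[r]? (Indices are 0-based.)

l=11, r=16, sum=61

l=0 r=16: -8+38=30 <58, l++
l=1 r=16: -7+38=31 <58, l++
l=2 r=16: -6+38=32 <58, l++
l=3 r=16: -5+38=33 <58, l++
l=4 r=16: -4+38=34 <58, l++
l=5 r=16: -1+38=37 <58, l++
l=6 r=16: 2+38=40 <58, l++
l=7 r=16: 7+38=45 <58, l++
l=8 r=16: 8+38=46 <58, l++
l=9 r=16: 10+38=48 <58, l++
l=10 r=16: 16+38=54 <58, l++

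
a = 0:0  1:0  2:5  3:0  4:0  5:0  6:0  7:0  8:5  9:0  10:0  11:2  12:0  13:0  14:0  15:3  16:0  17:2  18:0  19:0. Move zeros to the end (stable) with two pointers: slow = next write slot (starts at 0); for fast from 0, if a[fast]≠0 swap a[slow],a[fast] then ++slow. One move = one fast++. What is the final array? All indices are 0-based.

slow=0 fast=0: a[fast]=0, fast++
slow=0 fast=1: a[fast]=0, fast++
slow=0 fast=2: a[fast]=5≠0 swap→a[0]=5, slow++,fast++
slow=1 fast=3: a[fast]=0, fast++
slow=1 fast=4: a[fast]=0, fast++
slow=1 fast=5: a[fast]=0, fast++
slow=1 fast=6: a[fast]=0, fast++
slow=1 fast=7: a[fast]=0, fast++
slow=1 fast=8: a[fast]=5≠0 swap→a[1]=5, slow++,fast++
slow=2 fast=9: a[fast]=0, fast++
slow=2 fast=10: a[fast]=0, fast++
slow=2 fast=11: a[fast]=2≠0 swap→a[2]=2, slow++,fast++
slow=3 fast=12: a[fast]=0, fast++
slow=3 fast=13: a[fast]=0, fast++
slow=3 fast=14: a[fast]=0, fast++
slow=3 fast=15: a[fast]=3≠0 swap→a[3]=3, slow++,fast++
slow=4 fast=16: a[fast]=0, fast++
slow=4 fast=17: a[fast]=2≠0 swap→a[4]=2, slow++,fast++
slow=5 fast=18: a[fast]=0, fast++
slow=5 fast=19: a[fast]=0, fast++

[5, 5, 2, 3, 2, 0, 0, 0, 0, 0, 0, 0, 0, 0, 0, 0, 0, 0, 0, 0]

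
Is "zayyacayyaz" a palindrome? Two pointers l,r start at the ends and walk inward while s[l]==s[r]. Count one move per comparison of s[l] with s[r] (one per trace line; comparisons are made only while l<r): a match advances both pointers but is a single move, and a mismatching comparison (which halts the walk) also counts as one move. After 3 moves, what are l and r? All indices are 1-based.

l=4, r=8

l=1 r=11: 'z'=='z', l++,r--
l=2 r=10: 'a'=='a', l++,r--
l=3 r=9: 'y'=='y', l++,r--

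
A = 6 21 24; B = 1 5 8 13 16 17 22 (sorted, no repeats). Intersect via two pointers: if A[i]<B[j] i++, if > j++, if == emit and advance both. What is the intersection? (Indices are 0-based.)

i=0 j=0: 6>1, j++
i=0 j=1: 6>5, j++
i=0 j=2: 6<8, i++
i=1 j=2: 21>8, j++
i=1 j=3: 21>13, j++
i=1 j=4: 21>16, j++
i=1 j=5: 21>17, j++
i=1 j=6: 21<22, i++
i=2 j=6: 24>22, j++

intersection = []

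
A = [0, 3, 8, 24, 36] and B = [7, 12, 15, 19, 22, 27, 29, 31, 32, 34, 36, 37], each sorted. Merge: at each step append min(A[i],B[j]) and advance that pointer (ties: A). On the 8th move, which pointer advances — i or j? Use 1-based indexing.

j

i=1 j=1: A[i]=0<=B[j]=7 take 0, i++
i=2 j=1: A[i]=3<=B[j]=7 take 3, i++
i=3 j=1: A[i]=8>B[j]=7 take 7, j++
i=3 j=2: A[i]=8<=B[j]=12 take 8, i++
i=4 j=2: A[i]=24>B[j]=12 take 12, j++
i=4 j=3: A[i]=24>B[j]=15 take 15, j++
i=4 j=4: A[i]=24>B[j]=19 take 19, j++
i=4 j=5: A[i]=24>B[j]=22 take 22, j++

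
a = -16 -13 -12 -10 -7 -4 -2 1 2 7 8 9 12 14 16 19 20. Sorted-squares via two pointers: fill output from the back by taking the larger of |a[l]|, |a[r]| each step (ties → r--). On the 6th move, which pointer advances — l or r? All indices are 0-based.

[0,16] |-16|<=|20| out[16]=400 → r--
[0,15] |-16|<=|19| out[15]=361 → r--
[0,14] |-16|<=|16| out[14]=256 → r--
[0,13] |-16|>|14| out[13]=256 → l++
[1,13] |-13|<=|14| out[12]=196 → r--
[1,12] |-13|>|12| out[11]=169 → l++

l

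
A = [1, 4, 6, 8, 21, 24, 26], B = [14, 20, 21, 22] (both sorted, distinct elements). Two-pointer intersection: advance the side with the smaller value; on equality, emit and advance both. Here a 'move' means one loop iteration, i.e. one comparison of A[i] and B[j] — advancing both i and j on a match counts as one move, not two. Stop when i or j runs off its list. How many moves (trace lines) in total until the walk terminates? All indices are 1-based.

8 moves

i=1 j=1: 1<14, i++
i=2 j=1: 4<14, i++
i=3 j=1: 6<14, i++
i=4 j=1: 8<14, i++
i=5 j=1: 21>14, j++
i=5 j=2: 21>20, j++
i=5 j=3: 21==21 emit, i++,j++
i=6 j=4: 24>22, j++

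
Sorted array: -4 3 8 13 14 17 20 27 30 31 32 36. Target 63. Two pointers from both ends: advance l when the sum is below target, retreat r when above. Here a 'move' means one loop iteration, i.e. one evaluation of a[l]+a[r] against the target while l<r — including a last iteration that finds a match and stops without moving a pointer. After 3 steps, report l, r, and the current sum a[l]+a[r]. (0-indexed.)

l=0 r=11: -4+36=32 <63, l++
l=1 r=11: 3+36=39 <63, l++
l=2 r=11: 8+36=44 <63, l++

l=3, r=11, sum=49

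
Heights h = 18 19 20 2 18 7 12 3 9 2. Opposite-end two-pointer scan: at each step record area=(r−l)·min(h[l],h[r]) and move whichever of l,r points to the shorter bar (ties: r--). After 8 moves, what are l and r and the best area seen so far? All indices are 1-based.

l=2, r=3, best area=72

l=1 r=10: min(18,2)*9=18 best=18 *, r--
l=1 r=9: min(18,9)*8=72 best=72 *, r--
l=1 r=8: min(18,3)*7=21 best=72, r--
l=1 r=7: min(18,12)*6=72 best=72, r--
l=1 r=6: min(18,7)*5=35 best=72, r--
l=1 r=5: min(18,18)*4=72 best=72, r--
l=1 r=4: min(18,2)*3=6 best=72, r--
l=1 r=3: min(18,20)*2=36 best=72, l++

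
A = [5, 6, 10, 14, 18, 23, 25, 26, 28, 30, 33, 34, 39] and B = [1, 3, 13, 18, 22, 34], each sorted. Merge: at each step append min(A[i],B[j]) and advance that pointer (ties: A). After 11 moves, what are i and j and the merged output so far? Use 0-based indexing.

i=6, j=5, merged so far=[1, 3, 5, 6, 10, 13, 14, 18, 18, 22, 23]

i=0 j=0: A[i]=5>B[j]=1 take 1, j++
i=0 j=1: A[i]=5>B[j]=3 take 3, j++
i=0 j=2: A[i]=5<=B[j]=13 take 5, i++
i=1 j=2: A[i]=6<=B[j]=13 take 6, i++
i=2 j=2: A[i]=10<=B[j]=13 take 10, i++
i=3 j=2: A[i]=14>B[j]=13 take 13, j++
i=3 j=3: A[i]=14<=B[j]=18 take 14, i++
i=4 j=3: A[i]=18<=B[j]=18 take 18, i++
i=5 j=3: A[i]=23>B[j]=18 take 18, j++
i=5 j=4: A[i]=23>B[j]=22 take 22, j++
i=5 j=5: A[i]=23<=B[j]=34 take 23, i++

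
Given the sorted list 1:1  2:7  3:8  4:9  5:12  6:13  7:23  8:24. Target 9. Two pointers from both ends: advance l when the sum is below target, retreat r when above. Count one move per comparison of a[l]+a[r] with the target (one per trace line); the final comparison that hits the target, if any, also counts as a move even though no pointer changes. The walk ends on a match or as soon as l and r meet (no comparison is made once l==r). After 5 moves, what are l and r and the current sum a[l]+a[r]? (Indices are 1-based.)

l=1, r=3, sum=9

l=1 r=8: 1+24=25 >9, r--
l=1 r=7: 1+23=24 >9, r--
l=1 r=6: 1+13=14 >9, r--
l=1 r=5: 1+12=13 >9, r--
l=1 r=4: 1+9=10 >9, r--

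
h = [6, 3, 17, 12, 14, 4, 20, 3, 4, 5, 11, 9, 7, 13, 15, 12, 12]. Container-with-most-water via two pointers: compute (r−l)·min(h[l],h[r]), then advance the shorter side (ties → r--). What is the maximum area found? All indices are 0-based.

l=0 r=16: min(6,12)*16=96 best=96 *, l++
l=1 r=16: min(3,12)*15=45 best=96, l++
l=2 r=16: min(17,12)*14=168 best=168 *, r--
l=2 r=15: min(17,12)*13=156 best=168, r--
l=2 r=14: min(17,15)*12=180 best=180 *, r--
l=2 r=13: min(17,13)*11=143 best=180, r--
l=2 r=12: min(17,7)*10=70 best=180, r--
l=2 r=11: min(17,9)*9=81 best=180, r--
l=2 r=10: min(17,11)*8=88 best=180, r--
l=2 r=9: min(17,5)*7=35 best=180, r--
l=2 r=8: min(17,4)*6=24 best=180, r--
l=2 r=7: min(17,3)*5=15 best=180, r--
l=2 r=6: min(17,20)*4=68 best=180, l++
l=3 r=6: min(12,20)*3=36 best=180, l++
l=4 r=6: min(14,20)*2=28 best=180, l++
l=5 r=6: min(4,20)*1=4 best=180, l++

max area = 180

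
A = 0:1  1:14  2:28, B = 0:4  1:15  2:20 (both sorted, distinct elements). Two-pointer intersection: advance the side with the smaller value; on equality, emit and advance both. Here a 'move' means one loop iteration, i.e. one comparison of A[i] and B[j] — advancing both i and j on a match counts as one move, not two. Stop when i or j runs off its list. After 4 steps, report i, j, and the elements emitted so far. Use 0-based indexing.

[i=0,j=0] 1<4 → i++
[i=1,j=0] 14>4 → j++
[i=1,j=1] 14<15 → i++
[i=2,j=1] 28>15 → j++

i=2, j=2, emitted=[]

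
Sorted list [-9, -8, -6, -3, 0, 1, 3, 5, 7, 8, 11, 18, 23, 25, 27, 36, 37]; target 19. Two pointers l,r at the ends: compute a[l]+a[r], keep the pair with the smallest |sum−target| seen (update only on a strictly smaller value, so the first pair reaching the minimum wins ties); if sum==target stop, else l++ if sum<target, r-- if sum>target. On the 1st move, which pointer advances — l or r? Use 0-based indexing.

r

l=0 r=16: -9+37=28 d=9 *, r--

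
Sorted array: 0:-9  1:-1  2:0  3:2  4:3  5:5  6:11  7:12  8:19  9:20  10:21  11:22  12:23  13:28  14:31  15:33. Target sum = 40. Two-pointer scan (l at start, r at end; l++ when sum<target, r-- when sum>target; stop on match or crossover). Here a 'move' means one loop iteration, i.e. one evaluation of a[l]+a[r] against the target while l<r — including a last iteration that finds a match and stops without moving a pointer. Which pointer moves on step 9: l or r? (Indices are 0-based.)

l

[0,15] -9+33=24 <40 → l++
[1,15] -1+33=32 <40 → l++
[2,15] 0+33=33 <40 → l++
[3,15] 2+33=35 <40 → l++
[4,15] 3+33=36 <40 → l++
[5,15] 5+33=38 <40 → l++
[6,15] 11+33=44 >40 → r--
[6,14] 11+31=42 >40 → r--
[6,13] 11+28=39 <40 → l++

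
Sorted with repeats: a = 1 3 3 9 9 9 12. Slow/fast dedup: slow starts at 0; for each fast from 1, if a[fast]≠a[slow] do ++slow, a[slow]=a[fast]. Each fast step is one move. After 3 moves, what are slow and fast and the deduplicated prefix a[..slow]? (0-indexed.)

slow=2, fast=4, prefix=[1, 3, 9]

(s=0,f=1) a[fast]=3≠a[slow]=1 write a[1]=3 → slow++,fast++
(s=1,f=2) a[fast]=3=a[slow] dup → fast++
(s=1,f=3) a[fast]=9≠a[slow]=3 write a[2]=9 → slow++,fast++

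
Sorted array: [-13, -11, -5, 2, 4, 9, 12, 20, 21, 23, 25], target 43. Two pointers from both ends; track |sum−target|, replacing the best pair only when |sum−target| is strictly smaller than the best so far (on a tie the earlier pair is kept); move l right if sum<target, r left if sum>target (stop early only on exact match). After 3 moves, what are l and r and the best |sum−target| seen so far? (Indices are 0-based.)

[0,10] -13+25=12 d=31 * → l++
[1,10] -11+25=14 d=29 * → l++
[2,10] -5+25=20 d=23 * → l++

l=3, r=10, best |Δ|=23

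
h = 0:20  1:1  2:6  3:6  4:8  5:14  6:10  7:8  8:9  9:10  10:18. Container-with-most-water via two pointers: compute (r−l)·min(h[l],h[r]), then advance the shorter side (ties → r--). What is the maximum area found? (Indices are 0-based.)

max area = 180

[0,10] min(20,18)*10=180 best=180 * → r--
[0,9] min(20,10)*9=90 best=180 → r--
[0,8] min(20,9)*8=72 best=180 → r--
[0,7] min(20,8)*7=56 best=180 → r--
[0,6] min(20,10)*6=60 best=180 → r--
[0,5] min(20,14)*5=70 best=180 → r--
[0,4] min(20,8)*4=32 best=180 → r--
[0,3] min(20,6)*3=18 best=180 → r--
[0,2] min(20,6)*2=12 best=180 → r--
[0,1] min(20,1)*1=1 best=180 → r--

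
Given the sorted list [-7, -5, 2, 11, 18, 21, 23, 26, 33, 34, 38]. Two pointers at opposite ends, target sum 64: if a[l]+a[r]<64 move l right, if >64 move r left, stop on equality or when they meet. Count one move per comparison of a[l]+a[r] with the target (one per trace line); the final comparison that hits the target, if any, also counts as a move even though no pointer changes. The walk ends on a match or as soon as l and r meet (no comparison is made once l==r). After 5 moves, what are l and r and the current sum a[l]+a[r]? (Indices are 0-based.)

l=5, r=10, sum=59

[0,10] -7+38=31 <64 → l++
[1,10] -5+38=33 <64 → l++
[2,10] 2+38=40 <64 → l++
[3,10] 11+38=49 <64 → l++
[4,10] 18+38=56 <64 → l++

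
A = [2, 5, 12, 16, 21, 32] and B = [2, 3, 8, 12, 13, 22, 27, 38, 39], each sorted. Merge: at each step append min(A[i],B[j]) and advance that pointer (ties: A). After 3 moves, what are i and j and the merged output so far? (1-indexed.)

i=1 j=1: A[i]=2<=B[j]=2 take 2, i++
i=2 j=1: A[i]=5>B[j]=2 take 2, j++
i=2 j=2: A[i]=5>B[j]=3 take 3, j++

i=2, j=3, merged so far=[2, 2, 3]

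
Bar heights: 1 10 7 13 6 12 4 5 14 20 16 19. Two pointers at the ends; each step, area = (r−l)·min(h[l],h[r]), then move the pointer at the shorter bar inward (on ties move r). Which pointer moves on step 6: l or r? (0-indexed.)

l=0 r=11: min(1,19)*11=11 best=11 *, l++
l=1 r=11: min(10,19)*10=100 best=100 *, l++
l=2 r=11: min(7,19)*9=63 best=100, l++
l=3 r=11: min(13,19)*8=104 best=104 *, l++
l=4 r=11: min(6,19)*7=42 best=104, l++
l=5 r=11: min(12,19)*6=72 best=104, l++

l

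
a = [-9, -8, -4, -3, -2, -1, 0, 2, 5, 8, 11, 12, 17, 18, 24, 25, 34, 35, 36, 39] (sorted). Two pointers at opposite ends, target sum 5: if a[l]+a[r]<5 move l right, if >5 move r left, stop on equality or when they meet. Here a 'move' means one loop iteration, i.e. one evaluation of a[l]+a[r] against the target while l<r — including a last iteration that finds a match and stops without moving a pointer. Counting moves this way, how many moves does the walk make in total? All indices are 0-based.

[0,19] -9+39=30 >5 → r--
[0,18] -9+36=27 >5 → r--
[0,17] -9+35=26 >5 → r--
[0,16] -9+34=25 >5 → r--
[0,15] -9+25=16 >5 → r--
[0,14] -9+24=15 >5 → r--
[0,13] -9+18=9 >5 → r--
[0,12] -9+17=8 >5 → r--
[0,11] -9+12=3 <5 → l++
[1,11] -8+12=4 <5 → l++
[2,11] -4+12=8 >5 → r--
[2,10] -4+11=7 >5 → r--
[2,9] -4+8=4 <5 → l++
[3,9] -3+8=5 → found

14 moves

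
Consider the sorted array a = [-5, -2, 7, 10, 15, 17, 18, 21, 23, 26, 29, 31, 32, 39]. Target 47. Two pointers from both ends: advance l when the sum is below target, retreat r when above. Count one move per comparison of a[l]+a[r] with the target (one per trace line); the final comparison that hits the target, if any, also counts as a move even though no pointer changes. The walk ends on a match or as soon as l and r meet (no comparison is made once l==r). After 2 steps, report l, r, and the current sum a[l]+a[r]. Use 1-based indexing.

l=3, r=14, sum=46

[1,14] -5+39=34 <47 → l++
[2,14] -2+39=37 <47 → l++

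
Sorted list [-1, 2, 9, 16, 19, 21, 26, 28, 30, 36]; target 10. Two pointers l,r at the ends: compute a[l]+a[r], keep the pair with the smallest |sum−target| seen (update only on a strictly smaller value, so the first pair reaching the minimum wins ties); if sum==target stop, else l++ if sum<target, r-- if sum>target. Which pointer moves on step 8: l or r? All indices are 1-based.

l=1 r=10: -1+36=35 d=25 *, r--
l=1 r=9: -1+30=29 d=19 *, r--
l=1 r=8: -1+28=27 d=17 *, r--
l=1 r=7: -1+26=25 d=15 *, r--
l=1 r=6: -1+21=20 d=10 *, r--
l=1 r=5: -1+19=18 d=8 *, r--
l=1 r=4: -1+16=15 d=5 *, r--
l=1 r=3: -1+9=8 d=2 *, l++

l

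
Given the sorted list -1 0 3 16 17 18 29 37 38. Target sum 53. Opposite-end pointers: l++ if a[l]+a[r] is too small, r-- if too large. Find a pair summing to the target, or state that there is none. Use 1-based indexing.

[1,9] -1+38=37 <53 → l++
[2,9] 0+38=38 <53 → l++
[3,9] 3+38=41 <53 → l++
[4,9] 16+38=54 >53 → r--
[4,8] 16+37=53 → found

(16, 37)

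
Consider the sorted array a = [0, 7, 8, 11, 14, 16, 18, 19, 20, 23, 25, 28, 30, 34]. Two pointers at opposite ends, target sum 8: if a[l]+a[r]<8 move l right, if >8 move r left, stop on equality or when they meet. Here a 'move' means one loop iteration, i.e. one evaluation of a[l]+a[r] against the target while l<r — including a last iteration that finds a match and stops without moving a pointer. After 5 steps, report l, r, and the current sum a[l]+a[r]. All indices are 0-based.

l=0, r=8, sum=20

[0,13] 0+34=34 >8 → r--
[0,12] 0+30=30 >8 → r--
[0,11] 0+28=28 >8 → r--
[0,10] 0+25=25 >8 → r--
[0,9] 0+23=23 >8 → r--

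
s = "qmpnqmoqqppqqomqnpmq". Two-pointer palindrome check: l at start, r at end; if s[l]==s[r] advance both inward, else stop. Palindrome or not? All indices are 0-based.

[0,19] 'q'=='q' → l++,r--
[1,18] 'm'=='m' → l++,r--
[2,17] 'p'=='p' → l++,r--
[3,16] 'n'=='n' → l++,r--
[4,15] 'q'=='q' → l++,r--
[5,14] 'm'=='m' → l++,r--
[6,13] 'o'=='o' → l++,r--
[7,12] 'q'=='q' → l++,r--
[8,11] 'q'=='q' → l++,r--
[9,10] 'p'=='p' → l++,r--

palindrome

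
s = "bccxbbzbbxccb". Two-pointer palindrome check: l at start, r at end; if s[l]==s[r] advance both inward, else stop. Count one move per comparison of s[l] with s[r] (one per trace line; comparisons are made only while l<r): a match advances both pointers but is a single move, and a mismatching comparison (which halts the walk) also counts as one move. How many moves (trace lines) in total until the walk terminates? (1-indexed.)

6 moves

l=1 r=13: 'b'=='b', l++,r--
l=2 r=12: 'c'=='c', l++,r--
l=3 r=11: 'c'=='c', l++,r--
l=4 r=10: 'x'=='x', l++,r--
l=5 r=9: 'b'=='b', l++,r--
l=6 r=8: 'b'=='b', l++,r--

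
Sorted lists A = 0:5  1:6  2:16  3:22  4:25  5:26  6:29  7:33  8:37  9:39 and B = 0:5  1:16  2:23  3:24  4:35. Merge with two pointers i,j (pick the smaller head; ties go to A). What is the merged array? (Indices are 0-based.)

[i=0,j=0] A[i]=5<=B[j]=5 take 5 → i++
[i=1,j=0] A[i]=6>B[j]=5 take 5 → j++
[i=1,j=1] A[i]=6<=B[j]=16 take 6 → i++
[i=2,j=1] A[i]=16<=B[j]=16 take 16 → i++
[i=3,j=1] A[i]=22>B[j]=16 take 16 → j++
[i=3,j=2] A[i]=22<=B[j]=23 take 22 → i++
[i=4,j=2] A[i]=25>B[j]=23 take 23 → j++
[i=4,j=3] A[i]=25>B[j]=24 take 24 → j++
[i=4,j=4] A[i]=25<=B[j]=35 take 25 → i++
[i=5,j=4] A[i]=26<=B[j]=35 take 26 → i++
[i=6,j=4] A[i]=29<=B[j]=35 take 29 → i++
[i=7,j=4] A[i]=33<=B[j]=35 take 33 → i++
[i=8,j=4] A[i]=37>B[j]=35 take 35 → j++
[i=8,j=5] B done, take A[i]=37 → i++
[i=9,j=5] B done, take A[i]=39 → i++

[5, 5, 6, 16, 16, 22, 23, 24, 25, 26, 29, 33, 35, 37, 39]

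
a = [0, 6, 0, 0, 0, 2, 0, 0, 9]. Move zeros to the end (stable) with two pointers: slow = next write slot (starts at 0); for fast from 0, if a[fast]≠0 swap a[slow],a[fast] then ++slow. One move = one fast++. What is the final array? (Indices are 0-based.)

[6, 2, 9, 0, 0, 0, 0, 0, 0]

(s=0,f=0) a[fast]=0 → fast++
(s=0,f=1) a[fast]=6≠0 swap→a[0]=6 → slow++,fast++
(s=1,f=2) a[fast]=0 → fast++
(s=1,f=3) a[fast]=0 → fast++
(s=1,f=4) a[fast]=0 → fast++
(s=1,f=5) a[fast]=2≠0 swap→a[1]=2 → slow++,fast++
(s=2,f=6) a[fast]=0 → fast++
(s=2,f=7) a[fast]=0 → fast++
(s=2,f=8) a[fast]=9≠0 swap→a[2]=9 → slow++,fast++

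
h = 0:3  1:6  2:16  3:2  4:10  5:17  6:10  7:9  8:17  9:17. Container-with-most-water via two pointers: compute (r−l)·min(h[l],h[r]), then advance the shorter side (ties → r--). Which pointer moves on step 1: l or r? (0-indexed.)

l

[0,9] min(3,17)*9=27 best=27 * → l++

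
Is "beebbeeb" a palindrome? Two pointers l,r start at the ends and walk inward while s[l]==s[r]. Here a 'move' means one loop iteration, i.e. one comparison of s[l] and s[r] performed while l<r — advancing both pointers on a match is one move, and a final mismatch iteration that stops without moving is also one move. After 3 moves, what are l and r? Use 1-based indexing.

l=4, r=5

l=1 r=8: 'b'=='b', l++,r--
l=2 r=7: 'e'=='e', l++,r--
l=3 r=6: 'e'=='e', l++,r--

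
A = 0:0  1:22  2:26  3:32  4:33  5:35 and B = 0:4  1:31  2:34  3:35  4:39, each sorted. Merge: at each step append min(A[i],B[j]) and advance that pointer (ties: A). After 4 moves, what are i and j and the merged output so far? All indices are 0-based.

[i=0,j=0] A[i]=0<=B[j]=4 take 0 → i++
[i=1,j=0] A[i]=22>B[j]=4 take 4 → j++
[i=1,j=1] A[i]=22<=B[j]=31 take 22 → i++
[i=2,j=1] A[i]=26<=B[j]=31 take 26 → i++

i=3, j=1, merged so far=[0, 4, 22, 26]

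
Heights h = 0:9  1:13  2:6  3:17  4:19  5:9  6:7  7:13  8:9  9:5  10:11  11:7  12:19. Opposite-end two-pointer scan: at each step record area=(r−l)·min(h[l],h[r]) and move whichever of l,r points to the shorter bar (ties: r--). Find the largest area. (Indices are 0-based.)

max area = 153

[0,12] min(9,19)*12=108 best=108 * → l++
[1,12] min(13,19)*11=143 best=143 * → l++
[2,12] min(6,19)*10=60 best=143 → l++
[3,12] min(17,19)*9=153 best=153 * → l++
[4,12] min(19,19)*8=152 best=153 → r--
[4,11] min(19,7)*7=49 best=153 → r--
[4,10] min(19,11)*6=66 best=153 → r--
[4,9] min(19,5)*5=25 best=153 → r--
[4,8] min(19,9)*4=36 best=153 → r--
[4,7] min(19,13)*3=39 best=153 → r--
[4,6] min(19,7)*2=14 best=153 → r--
[4,5] min(19,9)*1=9 best=153 → r--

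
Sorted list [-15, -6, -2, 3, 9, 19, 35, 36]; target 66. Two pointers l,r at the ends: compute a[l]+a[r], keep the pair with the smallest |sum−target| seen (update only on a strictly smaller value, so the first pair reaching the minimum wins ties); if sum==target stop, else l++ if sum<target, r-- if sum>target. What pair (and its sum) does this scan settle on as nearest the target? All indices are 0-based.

[0,7] -15+36=21 d=45 * → l++
[1,7] -6+36=30 d=36 * → l++
[2,7] -2+36=34 d=32 * → l++
[3,7] 3+36=39 d=27 * → l++
[4,7] 9+36=45 d=21 * → l++
[5,7] 19+36=55 d=11 * → l++
[6,7] 35+36=71 d=5 * → r--

pair (35, 36) with sum 71 (|Δ|=5)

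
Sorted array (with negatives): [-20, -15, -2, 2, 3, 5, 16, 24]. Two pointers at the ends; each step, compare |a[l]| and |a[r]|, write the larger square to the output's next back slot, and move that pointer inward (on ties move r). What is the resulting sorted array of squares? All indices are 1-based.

[4, 4, 9, 25, 225, 256, 400, 576]

l=1 r=8: |-20|<=|24| out[8]=576, r--
l=1 r=7: |-20|>|16| out[7]=400, l++
l=2 r=7: |-15|<=|16| out[6]=256, r--
l=2 r=6: |-15|>|5| out[5]=225, l++
l=3 r=6: |-2|<=|5| out[4]=25, r--
l=3 r=5: |-2|<=|3| out[3]=9, r--
l=3 r=4: |-2|<=|2| out[2]=4, r--
l=3 r=3: |-2|<=|-2| out[1]=4, r--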